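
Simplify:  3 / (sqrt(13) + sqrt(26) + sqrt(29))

Group as (sqrt(13) + sqrt(29)) + sqrt(26); multiply by (sqrt(13) + sqrt(29)) - sqrt(26), then rationalise the remaining surd.

(-39*sqrt(58) + 15*sqrt(29) + 24*sqrt(26) + 63*sqrt(13))/626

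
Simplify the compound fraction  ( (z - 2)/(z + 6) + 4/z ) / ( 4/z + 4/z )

Numerator: (z - 2)/(z + 6) + 4/z = (z**2 + 2*z + 24)/(z**2 + 6*z)
Denominator: 4/z + 4/z = 8/z
Divide: ((z**2 + 2*z + 24)/(z**2 + 6*z)) · (z/8) = (z**2 + 2*z + 24)/(8*z + 48)

(z**2 + 2*z + 24)/(8*z + 48)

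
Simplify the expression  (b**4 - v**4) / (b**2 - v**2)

Difference of fourth powers: factor out (b**2 - v**2).

b**2 + v**2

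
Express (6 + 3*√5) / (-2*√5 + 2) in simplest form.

Multiply numerator and denominator by 2 + 2*√5.
Denominator becomes -16; numerator becomes 18*√5 + 42.

(-21 - 9*√5)/8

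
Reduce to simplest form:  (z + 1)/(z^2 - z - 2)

Factor: z^2 - z - 2 = (z + 1)*(z - 2)
Cancel the common factor (z + 1).

1/(z - 2)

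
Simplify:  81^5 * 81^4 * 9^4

81^5 = 3^20; 81^4 = 3^16; 9^4 = 3^8
Combine exponents: 3^44

3^44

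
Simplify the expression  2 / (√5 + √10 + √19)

(-5*√38 - 2*√19 + 7*√10 + 12*√5)/46

Group as (√5 + √19) + √10; multiply by (√5 + √19) - √10, then rationalise the remaining surd.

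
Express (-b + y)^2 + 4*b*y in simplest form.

(b + y)^2

Expanding gives b^2 + 2*b*y + y^2, a perfect square.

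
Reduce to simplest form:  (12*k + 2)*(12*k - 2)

144*k^2 - 4

Product of conjugates: (P+Q)(P-Q) = P^2 - Q^2.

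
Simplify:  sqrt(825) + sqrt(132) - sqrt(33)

sqrt(825) = 5*sqrt(33); sqrt(132) = 2*sqrt(33); sqrt(33) = sqrt(33)
Combine: (5 + 2 - 1)·sqrt(33) = 6*sqrt(33)

6*sqrt(33)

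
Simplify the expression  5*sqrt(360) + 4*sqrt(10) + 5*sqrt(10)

5*sqrt(360) = 30*sqrt(10); 4*sqrt(10) = 4*sqrt(10); 5*sqrt(10) = 5*sqrt(10)
Combine: (30 + 4 + 5)·sqrt(10) = 39*sqrt(10)

39*sqrt(10)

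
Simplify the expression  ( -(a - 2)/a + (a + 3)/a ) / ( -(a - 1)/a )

-5/(a - 1)

Numerator: -(a - 2)/a + (a + 3)/a = 5/a
Denominator: -(a - 1)/a = (-a + 1)/a
Divide: (5/a) · (a/(-a + 1)) = -5/(a - 1)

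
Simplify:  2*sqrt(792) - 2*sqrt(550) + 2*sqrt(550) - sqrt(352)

2*sqrt(792) = 12*sqrt(22); 2*sqrt(550) = 10*sqrt(22); 2*sqrt(550) = 10*sqrt(22); sqrt(352) = 4*sqrt(22)
Combine: (12 - 10 + 10 - 4)·sqrt(22) = 8*sqrt(22)

8*sqrt(22)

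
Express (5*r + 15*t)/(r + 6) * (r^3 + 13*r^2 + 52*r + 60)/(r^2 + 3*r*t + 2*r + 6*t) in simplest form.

5*r + 25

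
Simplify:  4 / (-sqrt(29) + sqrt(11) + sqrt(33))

(-60*sqrt(29) + 28*sqrt(33) + 204*sqrt(11) + 88*sqrt(87))/1227

Group as (sqrt(11) + sqrt(33)) - sqrt(29); multiply by (sqrt(11) + sqrt(33)) + sqrt(29), then rationalise the remaining surd.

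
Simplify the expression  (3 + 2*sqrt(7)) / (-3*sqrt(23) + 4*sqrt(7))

Multiply numerator and denominator by 4*sqrt(7) + 3*sqrt(23).
Denominator becomes -95; numerator becomes 12*sqrt(7) + 9*sqrt(23) + 56 + 6*sqrt(161).

(-6*sqrt(161) - 56 - 9*sqrt(23) - 12*sqrt(7))/95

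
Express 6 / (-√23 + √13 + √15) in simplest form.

(-30*√23 + 126*√15 + 150*√13 + 12*√4485)/755

Group as (√13 + √15) - √23; multiply by (√13 + √15) + √23, then rationalise the remaining surd.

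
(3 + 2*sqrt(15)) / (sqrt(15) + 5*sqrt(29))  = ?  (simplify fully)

(-30 - 3*sqrt(15) + 15*sqrt(29) + 10*sqrt(435))/710

Multiply numerator and denominator by -5*sqrt(29) + sqrt(15).
Denominator becomes -710; numerator becomes -10*sqrt(435) - 15*sqrt(29) + 3*sqrt(15) + 30.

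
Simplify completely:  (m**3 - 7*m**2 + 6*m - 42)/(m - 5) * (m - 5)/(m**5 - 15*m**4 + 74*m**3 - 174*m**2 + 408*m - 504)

Factor: m**3 - 7*m**2 + 6*m - 42 = (m - 7)*(m**2 + 6);  m**5 - 15*m**4 + 74*m**3 - 174*m**2 + 408*m - 504 = (m**2 + 6)*(m - 7)*(m - 6)*(m - 2)
Cancel the common factors (m**2 + 6), (m - 5), (m - 7).

1/(m**2 - 8*m + 12)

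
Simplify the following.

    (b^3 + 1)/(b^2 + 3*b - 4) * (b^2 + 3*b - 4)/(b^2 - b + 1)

b + 1

Factor: b^3 + 1 = (b + 1)*(b^2 - b + 1);  b^2 + 3*b - 4 = (b + 4)*(b - 1);  b^2 + 3*b - 4 = (b + 4)*(b - 1)
Cancel the common factors (b^2 - b + 1), (b - 1), (b + 4).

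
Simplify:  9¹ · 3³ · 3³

9¹ = 3^2; 3³ = 3^3; 3³ = 3^3
Combine exponents: 3^8

3^8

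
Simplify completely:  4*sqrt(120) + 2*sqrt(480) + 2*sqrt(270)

22*sqrt(30)

4*sqrt(120) = 8*sqrt(30); 2*sqrt(480) = 8*sqrt(30); 2*sqrt(270) = 6*sqrt(30)
Combine: (8 + 8 + 6)·sqrt(30) = 22*sqrt(30)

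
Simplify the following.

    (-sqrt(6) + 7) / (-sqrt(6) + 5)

(2*sqrt(6) + 29)/19

Multiply numerator and denominator by sqrt(6) + 5.
Denominator becomes 19; numerator becomes 2*sqrt(6) + 29.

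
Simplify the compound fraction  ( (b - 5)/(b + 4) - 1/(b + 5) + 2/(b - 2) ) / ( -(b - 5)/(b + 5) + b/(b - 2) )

(b³ - b² - 9*b + 98)/(12*b² + 38*b - 40)

Numerator: (b - 5)/(b + 4) - 1/(b + 5) + 2/(b - 2) = (b³ - b² - 9*b + 98)/(b³ + 7*b² + 2*b - 40)
Denominator: -(b - 5)/(b + 5) + b/(b - 2) = (12*b - 10)/(b² + 3*b - 10)
Divide: ((b³ - b² - 9*b + 98)/(b³ + 7*b² + 2*b - 40)) · ((b² + 3*b - 10)/(12*b - 10)) = (b³ - b² - 9*b + 98)/(12*b² + 38*b - 40)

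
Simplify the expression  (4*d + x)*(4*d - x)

Difference of squares with P = 4*d, Q = x.

16*d^2 - x^2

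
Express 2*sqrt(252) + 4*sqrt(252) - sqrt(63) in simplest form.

33*sqrt(7)

2*sqrt(252) = 12*sqrt(7); 4*sqrt(252) = 24*sqrt(7); sqrt(63) = 3*sqrt(7)
Combine: (12 + 24 - 3)·sqrt(7) = 33*sqrt(7)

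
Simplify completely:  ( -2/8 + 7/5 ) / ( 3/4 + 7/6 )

Numerator: -2/8 + 7/5 = 23/20
Denominator: 3/4 + 7/6 = 23/12
Divide: (23/20) · (12/23) = 3/5

3/5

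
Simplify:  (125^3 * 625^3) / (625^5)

125^3 = 5^9; 625^3 = 5^12; 625^5 = 5^20
Combine exponents: 5^1

5^1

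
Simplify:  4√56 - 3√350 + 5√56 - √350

-2*√14

4√56 = 8*√14; 3√350 = 15*√14; 5√56 = 10*√14; √350 = 5*√14
Combine: (8 - 15 + 10 - 5)·√14 = -2*√14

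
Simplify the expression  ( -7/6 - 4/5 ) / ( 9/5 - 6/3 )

Numerator: -7/6 - 4/5 = -59/30
Denominator: 9/5 - 6/3 = -1/5
Divide: (-59/30) · (-5) = 59/6

59/6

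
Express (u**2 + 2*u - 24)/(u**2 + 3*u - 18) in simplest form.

Factor: u**2 + 2*u - 24 = (u + 6)*(u - 4);  u**2 + 3*u - 18 = (u + 6)*(u - 3)
Cancel the common factor (u + 6).

(u - 4)/(u - 3)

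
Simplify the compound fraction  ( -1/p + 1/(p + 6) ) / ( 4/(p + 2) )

(-3*p - 6)/(2*p² + 12*p)

Numerator: -1/p + 1/(p + 6) = -6/(p² + 6*p)
Denominator: 4/(p + 2) = 4/(p + 2)
Divide: (-6/(p² + 6*p)) · (p/4 + 1/2) = (-3*p - 6)/(2*p² + 12*p)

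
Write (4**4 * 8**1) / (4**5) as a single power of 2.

4**4 = 2**8; 8**1 = 2**3; 4**5 = 2**10
Combine exponents: 2**1

2**1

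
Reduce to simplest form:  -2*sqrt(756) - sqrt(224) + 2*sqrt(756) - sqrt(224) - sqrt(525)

-8*sqrt(14) - 5*sqrt(21)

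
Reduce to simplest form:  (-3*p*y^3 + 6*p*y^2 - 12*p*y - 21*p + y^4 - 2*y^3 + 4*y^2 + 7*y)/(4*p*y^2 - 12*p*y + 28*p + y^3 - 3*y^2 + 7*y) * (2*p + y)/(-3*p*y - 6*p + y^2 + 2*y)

Factor: -3*p*y^3 + 6*p*y^2 - 12*p*y - 21*p + y^4 - 2*y^3 + 4*y^2 + 7*y = (-3*p + y)*(y + 1)*(y^2 - 3*y + 7);  4*p*y^2 - 12*p*y + 28*p + y^3 - 3*y^2 + 7*y = (4*p + y)*(y^2 - 3*y + 7);  -3*p*y - 6*p + y^2 + 2*y = (-3*p + y)*(y + 2)
Cancel the common factors (y^2 - 3*y + 7), (-3*p + y).

(2*p*y + 2*p + y^2 + y)/(4*p*y + 8*p + y^2 + 2*y)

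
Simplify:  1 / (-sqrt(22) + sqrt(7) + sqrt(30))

(-15*sqrt(22) - sqrt(30) + 45*sqrt(7) + 4*sqrt(1155))/615

Group as (sqrt(7) + sqrt(30)) - sqrt(22); multiply by (sqrt(7) + sqrt(30)) + sqrt(22), then rationalise the remaining surd.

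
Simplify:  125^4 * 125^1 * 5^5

125^4 = 5^12; 125^1 = 5^3; 5^5 = 5^5
Combine exponents: 5^20

5^20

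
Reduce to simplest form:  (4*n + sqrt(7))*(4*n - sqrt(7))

Difference of squares with P = 4*n, Q = sqrt(7).

16*n^2 - 7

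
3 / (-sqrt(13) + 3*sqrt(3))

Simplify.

(3*sqrt(13) + 9*sqrt(3))/14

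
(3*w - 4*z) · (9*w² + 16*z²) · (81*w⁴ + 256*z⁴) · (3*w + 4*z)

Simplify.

((3*w)+(4*z))((3*w)-(4*z)) = 9*w² - 16*z²; continue pairing.

6561*w⁸ - 65536*z⁸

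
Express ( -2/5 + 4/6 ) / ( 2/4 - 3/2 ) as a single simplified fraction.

-4/15

Numerator: -2/5 + 4/6 = 4/15
Denominator: 2/4 - 3/2 = -1
Divide: (4/15) · (-1) = -4/15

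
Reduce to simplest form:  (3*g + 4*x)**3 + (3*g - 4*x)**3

Only the even-power cross terms survive.

54*g**3 + 288*g*x**2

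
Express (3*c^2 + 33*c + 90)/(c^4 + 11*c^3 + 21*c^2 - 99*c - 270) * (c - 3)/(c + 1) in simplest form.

3/(c^2 + 4*c + 3)

Factor: 3*c^2 + 33*c + 90 = 3*(c + 6)*(c + 5);  c^4 + 11*c^3 + 21*c^2 - 99*c - 270 = (c + 5)*(c + 6)*(c - 3)*(c + 3)
Cancel the common factors (c + 5), (c - 3), (c + 6).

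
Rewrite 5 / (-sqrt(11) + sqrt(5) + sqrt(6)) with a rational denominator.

(5*sqrt(6) + 6*sqrt(5) + sqrt(330))/12

Group as (sqrt(5) + sqrt(6)) - sqrt(11); multiply by (sqrt(5) + sqrt(6)) + sqrt(11), then rationalise the remaining surd.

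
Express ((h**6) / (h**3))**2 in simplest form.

h**6

Inside the bracket: h**3
Raise to the power 2: h**6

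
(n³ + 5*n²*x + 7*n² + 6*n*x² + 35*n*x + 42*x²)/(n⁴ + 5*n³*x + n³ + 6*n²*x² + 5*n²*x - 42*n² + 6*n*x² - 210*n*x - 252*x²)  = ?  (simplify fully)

1/(n - 6)

Factor: n³ + 5*n²*x + 7*n² + 6*n*x² + 35*n*x + 42*x² = (n + 2*x)·(n + 3*x)·(n + 7);  n⁴ + 5*n³*x + n³ + 6*n²*x² + 5*n²*x - 42*n² + 6*n*x² - 210*n*x - 252*x² = (n + 2*x)·(n + 7)·(n - 6)·(n + 3*x)
Cancel the common factors (n + 2*x), (n + 3*x), (n + 7).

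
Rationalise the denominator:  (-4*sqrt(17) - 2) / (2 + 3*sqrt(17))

(-200 + 2*sqrt(17))/149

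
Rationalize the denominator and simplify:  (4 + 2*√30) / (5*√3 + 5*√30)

Multiply numerator and denominator by -5*√3 + 5*√30.
Denominator becomes 675; numerator becomes -30*√10 - 20*√3 + 20*√30 + 300.

(-6*√10 - 4*√3 + 4*√30 + 60)/135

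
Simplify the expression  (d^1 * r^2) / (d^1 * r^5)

Quotient: (r^-3)

r^(-3)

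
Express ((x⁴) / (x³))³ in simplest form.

x³

Inside the bracket: x¹
Raise to the power 3: x³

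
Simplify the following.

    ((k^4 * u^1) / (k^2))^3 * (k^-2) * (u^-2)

k^4*u

Inside the bracket: k^2 * u^1
Raise to the power 3: k^6 * u^3
Multiply by (k^-2) * (u^-2): add exponents.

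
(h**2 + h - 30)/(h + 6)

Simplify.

h - 5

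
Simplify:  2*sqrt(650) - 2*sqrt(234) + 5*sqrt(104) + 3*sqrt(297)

9*sqrt(33) + 14*sqrt(26)

2*sqrt(650) = 10*sqrt(26); 2*sqrt(234) = 6*sqrt(26); 5*sqrt(104) = 10*sqrt(26); 3*sqrt(297) = 9*sqrt(33)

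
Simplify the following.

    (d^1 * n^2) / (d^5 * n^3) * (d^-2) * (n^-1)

Quotient: (d^-4) * (n^-1)
Multiply by (d^-2) * (n^-1): add exponents.

1/(d^6*n^2)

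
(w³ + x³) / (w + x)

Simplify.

w² - w*x + x²

Apply the sum-of-cubes factorisation and cancel (w + x).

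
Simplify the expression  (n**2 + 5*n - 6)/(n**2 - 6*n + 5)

Factor: n**2 + 5*n - 6 = (n + 6)*(n - 1);  n**2 - 6*n + 5 = (n - 5)*(n - 1)
Cancel the common factor (n - 1).

(n + 6)/(n - 5)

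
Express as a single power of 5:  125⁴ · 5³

5^15

125⁴ = 5^12; 5³ = 5^3
Combine exponents: 5^15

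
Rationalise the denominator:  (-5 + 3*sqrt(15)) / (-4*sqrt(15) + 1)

Multiply numerator and denominator by 1 + 4*sqrt(15).
Denominator becomes -239; numerator becomes -17*sqrt(15) + 175.

(-175 + 17*sqrt(15))/239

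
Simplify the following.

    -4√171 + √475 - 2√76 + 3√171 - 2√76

-6*√19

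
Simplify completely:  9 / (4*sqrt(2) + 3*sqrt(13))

(-36*sqrt(2) + 27*sqrt(13))/85

Multiply numerator and denominator by -3*sqrt(13) + 4*sqrt(2).
Denominator becomes -85; numerator becomes -27*sqrt(13) + 36*sqrt(2).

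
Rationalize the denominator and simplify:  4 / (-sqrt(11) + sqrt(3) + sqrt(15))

Group as (sqrt(3) + sqrt(15)) - sqrt(11); multiply by (sqrt(3) + sqrt(15)) + sqrt(11), then rationalise the remaining surd.

(-28*sqrt(11) - 4*sqrt(15) + 92*sqrt(3) + 24*sqrt(55))/131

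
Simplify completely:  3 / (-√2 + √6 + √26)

Group as (√6 + √26) - √2; multiply by (√6 + √26) + √2, then rationalise the remaining surd.

(-11*√6 - 2*√78 + 15*√2 + 9*√26)/46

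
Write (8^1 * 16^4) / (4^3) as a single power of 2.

8^1 = 2^3; 16^4 = 2^16; 4^3 = 2^6
Combine exponents: 2^13

2^13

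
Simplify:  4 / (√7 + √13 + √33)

Group as (√7 + √13) + √33; multiply by (√7 + √13) - √33, then rationalise the remaining surd.

(-8*√3003 - 52*√33 + 108*√13 + 156*√7)/195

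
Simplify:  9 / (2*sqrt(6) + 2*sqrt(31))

(-9*sqrt(6) + 9*sqrt(31))/50

Multiply numerator and denominator by -2*sqrt(31) + 2*sqrt(6).
Denominator becomes -100; numerator becomes -18*sqrt(31) + 18*sqrt(6).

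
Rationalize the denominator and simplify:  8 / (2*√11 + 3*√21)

(-16*√11 + 24*√21)/145

Multiply numerator and denominator by -3*√21 + 2*√11.
Denominator becomes -145; numerator becomes -24*√21 + 16*√11.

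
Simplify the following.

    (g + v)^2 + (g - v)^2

2*g^2 + 2*v^2

Only the even-power cross terms survive.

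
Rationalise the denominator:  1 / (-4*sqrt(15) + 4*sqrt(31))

Multiply numerator and denominator by 4*sqrt(15) + 4*sqrt(31).
Denominator becomes 256; numerator becomes 4*sqrt(15) + 4*sqrt(31).

(sqrt(15) + sqrt(31))/64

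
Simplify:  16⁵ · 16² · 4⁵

16⁵ = 2^20; 16² = 2^8; 4⁵ = 2^10
Combine exponents: 2^38

2^38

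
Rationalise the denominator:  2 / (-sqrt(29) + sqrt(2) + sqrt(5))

(-11*sqrt(29) - 13*sqrt(5) - 16*sqrt(2) - sqrt(290))/111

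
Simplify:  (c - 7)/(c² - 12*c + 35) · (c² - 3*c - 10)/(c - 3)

Factor: c² - 12*c + 35 = (c - 5)·(c - 7);  c² - 3*c - 10 = (c - 5)·(c + 2)
Cancel the common factors (c - 7), (c - 5).

(c + 2)/(c - 3)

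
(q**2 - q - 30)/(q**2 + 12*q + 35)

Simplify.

Factor: q**2 - q - 30 = (q - 6)*(q + 5);  q**2 + 12*q + 35 = (q + 7)*(q + 5)
Cancel the common factor (q + 5).

(q - 6)/(q + 7)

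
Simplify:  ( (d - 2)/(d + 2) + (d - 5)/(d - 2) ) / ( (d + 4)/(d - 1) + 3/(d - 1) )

(2*d**3 - 9*d**2 + d + 6)/(d**3 + 7*d**2 - 4*d - 28)

Numerator: (d - 2)/(d + 2) + (d - 5)/(d - 2) = (2*d**2 - 7*d - 6)/(d**2 - 4)
Denominator: (d + 4)/(d - 1) + 3/(d - 1) = (d + 7)/(d - 1)
Divide: ((2*d**2 - 7*d - 6)/(d**2 - 4)) · ((d - 1)/(d + 7)) = (2*d**3 - 9*d**2 + d + 6)/(d**3 + 7*d**2 - 4*d - 28)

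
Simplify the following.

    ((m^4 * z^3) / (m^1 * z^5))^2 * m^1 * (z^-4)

Inside the bracket: m^3 * (z^-2)
Raise to the power 2: m^6 * (z^-4)
Multiply by m^1 * (z^-4): add exponents.

m^7/z^8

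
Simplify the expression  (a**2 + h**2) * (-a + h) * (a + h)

-a**4 + h**4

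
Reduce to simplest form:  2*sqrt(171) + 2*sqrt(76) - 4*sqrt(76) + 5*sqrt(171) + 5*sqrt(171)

32*sqrt(19)

2*sqrt(171) = 6*sqrt(19); 2*sqrt(76) = 4*sqrt(19); 4*sqrt(76) = 8*sqrt(19); 5*sqrt(171) = 15*sqrt(19); 5*sqrt(171) = 15*sqrt(19)
Combine: (6 + 4 - 8 + 15 + 15)·sqrt(19) = 32*sqrt(19)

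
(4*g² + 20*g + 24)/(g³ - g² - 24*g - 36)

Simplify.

Factor: 4*g² + 20*g + 24 = 4·(g + 3)·(g + 2);  g³ - g² - 24*g - 36 = (g - 6)·(g + 3)·(g + 2)
Cancel the common factors (g + 2), (g + 3).

4/(g - 6)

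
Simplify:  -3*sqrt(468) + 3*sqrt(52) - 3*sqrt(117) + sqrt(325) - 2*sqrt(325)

3*sqrt(468) = 18*sqrt(13); 3*sqrt(52) = 6*sqrt(13); 3*sqrt(117) = 9*sqrt(13); sqrt(325) = 5*sqrt(13); 2*sqrt(325) = 10*sqrt(13)
Combine: (-18 + 6 - 9 + 5 - 10)·sqrt(13) = -26*sqrt(13)

-26*sqrt(13)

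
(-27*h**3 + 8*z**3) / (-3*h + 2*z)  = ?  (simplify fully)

Apply the difference-of-cubes factorisation and cancel (-3*h + 2*z).

9*h**2 + 6*h*z + 4*z**2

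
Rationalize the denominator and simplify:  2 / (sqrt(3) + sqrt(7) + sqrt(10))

(-sqrt(210) + 3*sqrt(7) + 7*sqrt(3))/21

Group as (sqrt(3) + sqrt(7)) + sqrt(10); multiply by (sqrt(3) + sqrt(7)) - sqrt(10), then rationalise the remaining surd.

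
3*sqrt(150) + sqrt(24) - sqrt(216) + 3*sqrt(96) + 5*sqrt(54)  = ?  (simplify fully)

3*sqrt(150) = 15*sqrt(6); sqrt(24) = 2*sqrt(6); sqrt(216) = 6*sqrt(6); 3*sqrt(96) = 12*sqrt(6); 5*sqrt(54) = 15*sqrt(6)
Combine: (15 + 2 - 6 + 12 + 15)·sqrt(6) = 38*sqrt(6)

38*sqrt(6)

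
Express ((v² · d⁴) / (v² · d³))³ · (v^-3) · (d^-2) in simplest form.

Inside the bracket: d¹
Raise to the power 3: d³
Multiply by (v^-3) · (d^-2): add exponents.

d/v³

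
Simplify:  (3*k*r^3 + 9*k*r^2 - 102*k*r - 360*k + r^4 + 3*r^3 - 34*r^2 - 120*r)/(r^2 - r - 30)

3*k*r + 12*k + r^2 + 4*r

Factor: 3*k*r^3 + 9*k*r^2 - 102*k*r - 360*k + r^4 + 3*r^3 - 34*r^2 - 120*r = (r + 4)*(3*k + r)*(r + 5)*(r - 6);  r^2 - r - 30 = (r - 6)*(r + 5)
Cancel the common factors (r - 6), (r + 5).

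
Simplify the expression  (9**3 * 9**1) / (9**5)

9**3 = 3**6; 9**1 = 3**2; 9**5 = 3**10
Combine exponents: 3**(-2)

3**(-2)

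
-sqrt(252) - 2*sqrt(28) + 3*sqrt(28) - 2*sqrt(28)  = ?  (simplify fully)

sqrt(252) = 6*sqrt(7); 2*sqrt(28) = 4*sqrt(7); 3*sqrt(28) = 6*sqrt(7); 2*sqrt(28) = 4*sqrt(7)
Combine: (-6 - 4 + 6 - 4)·sqrt(7) = -8*sqrt(7)

-8*sqrt(7)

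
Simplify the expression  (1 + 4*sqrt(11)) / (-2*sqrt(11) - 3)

(-17 + 2*sqrt(11))/7

Multiply numerator and denominator by -3 + 2*sqrt(11).
Denominator becomes -35; numerator becomes -10*sqrt(11) + 85.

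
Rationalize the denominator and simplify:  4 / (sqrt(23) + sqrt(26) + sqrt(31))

(-2*sqrt(18538) + 18*sqrt(31) + 28*sqrt(26) + 34*sqrt(23))/517

Group as (sqrt(23) + sqrt(31)) + sqrt(26); multiply by (sqrt(23) + sqrt(31)) - sqrt(26), then rationalise the remaining surd.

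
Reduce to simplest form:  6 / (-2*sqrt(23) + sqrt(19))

(-12*sqrt(23) - 6*sqrt(19))/73

Multiply numerator and denominator by sqrt(19) + 2*sqrt(23).
Denominator becomes -73; numerator becomes 6*sqrt(19) + 12*sqrt(23).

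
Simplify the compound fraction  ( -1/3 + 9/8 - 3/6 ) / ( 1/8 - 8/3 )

-7/61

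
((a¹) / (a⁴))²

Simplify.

a^(-6)

Inside the bracket: (a^-3)
Raise to the power 2: (a^-6)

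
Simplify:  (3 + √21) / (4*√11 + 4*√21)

Multiply numerator and denominator by -4*√11 + 4*√21.
Denominator becomes 160; numerator becomes -4*√231 - 12*√11 + 12*√21 + 84.

(-√231 - 3*√11 + 3*√21 + 21)/40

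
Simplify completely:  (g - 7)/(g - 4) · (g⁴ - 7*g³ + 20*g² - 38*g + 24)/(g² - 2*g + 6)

Factor: g⁴ - 7*g³ + 20*g² - 38*g + 24 = (g - 1)·(g - 4)·(g² - 2*g + 6)
Cancel the common factors (g² - 2*g + 6), (g - 4).

g² - 8*g + 7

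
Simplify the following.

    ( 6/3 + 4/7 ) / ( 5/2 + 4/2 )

4/7

Numerator: 6/3 + 4/7 = 18/7
Denominator: 5/2 + 4/2 = 9/2
Divide: (18/7) · (2/9) = 4/7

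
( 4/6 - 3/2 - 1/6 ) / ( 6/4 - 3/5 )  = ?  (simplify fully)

Numerator: 4/6 - 3/2 - 1/6 = -1
Denominator: 6/4 - 3/5 = 9/10
Divide: (-1) · (10/9) = -10/9

-10/9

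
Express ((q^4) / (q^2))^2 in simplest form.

q^4

Inside the bracket: q^2
Raise to the power 2: q^4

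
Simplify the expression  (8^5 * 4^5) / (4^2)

2^21

8^5 = 2^15; 4^5 = 2^10; 4^2 = 2^4
Combine exponents: 2^21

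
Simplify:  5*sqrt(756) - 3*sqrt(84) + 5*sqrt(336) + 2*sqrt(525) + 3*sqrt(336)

66*sqrt(21)

5*sqrt(756) = 30*sqrt(21); 3*sqrt(84) = 6*sqrt(21); 5*sqrt(336) = 20*sqrt(21); 2*sqrt(525) = 10*sqrt(21); 3*sqrt(336) = 12*sqrt(21)
Combine: (30 - 6 + 20 + 10 + 12)·sqrt(21) = 66*sqrt(21)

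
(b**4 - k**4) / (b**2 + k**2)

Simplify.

b**2 - k**2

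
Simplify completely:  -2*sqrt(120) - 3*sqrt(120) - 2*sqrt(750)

-20*sqrt(30)

2*sqrt(120) = 4*sqrt(30); 3*sqrt(120) = 6*sqrt(30); 2*sqrt(750) = 10*sqrt(30)
Combine: (-4 - 6 - 10)·sqrt(30) = -20*sqrt(30)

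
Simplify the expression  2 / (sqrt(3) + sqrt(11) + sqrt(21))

Group as (sqrt(11) + sqrt(21)) + sqrt(3); multiply by (sqrt(11) + sqrt(21)) - sqrt(3), then rationalise the remaining surd.

(-12*sqrt(77) - 14*sqrt(21) + 26*sqrt(11) + 58*sqrt(3))/83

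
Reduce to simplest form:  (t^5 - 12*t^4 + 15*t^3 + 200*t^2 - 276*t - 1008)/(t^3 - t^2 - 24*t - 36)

Factor: t^5 - 12*t^4 + 15*t^3 + 200*t^2 - 276*t - 1008 = (t - 4)*(t - 6)*(t + 2)*(t - 7)*(t + 3);  t^3 - t^2 - 24*t - 36 = (t - 6)*(t + 2)*(t + 3)
Cancel the common factors (t + 2), (t + 3), (t - 6).

t^2 - 11*t + 28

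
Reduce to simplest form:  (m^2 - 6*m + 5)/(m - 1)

Factor: m^2 - 6*m + 5 = (m - 1)*(m - 5)
Cancel the common factor (m - 1).

m - 5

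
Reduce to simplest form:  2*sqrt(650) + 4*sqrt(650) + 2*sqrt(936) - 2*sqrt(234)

2*sqrt(650) = 10*sqrt(26); 4*sqrt(650) = 20*sqrt(26); 2*sqrt(936) = 12*sqrt(26); 2*sqrt(234) = 6*sqrt(26)
Combine: (10 + 20 + 12 - 6)·sqrt(26) = 36*sqrt(26)

36*sqrt(26)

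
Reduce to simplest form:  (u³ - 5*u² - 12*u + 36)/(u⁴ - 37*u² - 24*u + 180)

1/(u + 5)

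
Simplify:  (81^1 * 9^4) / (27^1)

81^1 = 3^4; 9^4 = 3^8; 27^1 = 3^3
Combine exponents: 3^9

3^9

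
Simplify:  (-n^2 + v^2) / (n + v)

-n + v

Difference of squares: factor out (n + v).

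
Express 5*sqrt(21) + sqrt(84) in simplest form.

7*sqrt(21)

5*sqrt(21) = 5*sqrt(21); sqrt(84) = 2*sqrt(21)
Combine: (5 + 2)·sqrt(21) = 7*sqrt(21)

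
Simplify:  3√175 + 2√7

17*√7

3√175 = 15*√7; 2√7 = 2*√7
Combine: (15 + 2)·√7 = 17*√7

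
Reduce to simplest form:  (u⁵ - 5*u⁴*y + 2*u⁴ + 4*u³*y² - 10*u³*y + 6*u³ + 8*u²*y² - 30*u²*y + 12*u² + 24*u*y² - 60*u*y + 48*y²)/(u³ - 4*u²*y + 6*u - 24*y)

u² - u*y + 2*u - 2*y

Factor: u⁵ - 5*u⁴*y + 2*u⁴ + 4*u³*y² - 10*u³*y + 6*u³ + 8*u²*y² - 30*u²*y + 12*u² + 24*u*y² - 60*u*y + 48*y² = (u + 2)·(u - y)·(u² + 6)·(u - 4*y);  u³ - 4*u²*y + 6*u - 24*y = (u² + 6)·(u - 4*y)
Cancel the common factors (u² + 6), (u - 4*y).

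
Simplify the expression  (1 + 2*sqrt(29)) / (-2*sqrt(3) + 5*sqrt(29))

Multiply numerator and denominator by 2*sqrt(3) + 5*sqrt(29).
Denominator becomes 713; numerator becomes 2*sqrt(3) + 5*sqrt(29) + 4*sqrt(87) + 290.

(2*sqrt(3) + 5*sqrt(29) + 4*sqrt(87) + 290)/713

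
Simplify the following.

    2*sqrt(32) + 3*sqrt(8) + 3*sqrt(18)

23*sqrt(2)

2*sqrt(32) = 8*sqrt(2); 3*sqrt(8) = 6*sqrt(2); 3*sqrt(18) = 9*sqrt(2)
Combine: (8 + 6 + 9)·sqrt(2) = 23*sqrt(2)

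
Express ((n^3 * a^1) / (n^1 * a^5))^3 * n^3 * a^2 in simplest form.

n^9/a^10

Inside the bracket: n^2 * (a^-4)
Raise to the power 3: n^6 * (a^-12)
Multiply by n^3 * a^2: add exponents.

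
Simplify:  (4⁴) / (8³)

4⁴ = 2^8; 8³ = 2^9
Combine exponents: 2^(-1)

2^(-1)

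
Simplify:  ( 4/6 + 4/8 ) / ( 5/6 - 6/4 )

-7/4

Numerator: 4/6 + 4/8 = 7/6
Denominator: 5/6 - 6/4 = -2/3
Divide: (7/6) · (-3/2) = -7/4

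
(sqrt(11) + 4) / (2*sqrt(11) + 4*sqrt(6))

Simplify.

Multiply numerator and denominator by -4*sqrt(6) + 2*sqrt(11).
Denominator becomes -52; numerator becomes -16*sqrt(6) - 4*sqrt(66) + 22 + 8*sqrt(11).

(-4*sqrt(11) - 11 + 2*sqrt(66) + 8*sqrt(6))/26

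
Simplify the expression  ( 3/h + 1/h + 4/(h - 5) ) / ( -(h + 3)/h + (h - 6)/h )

(-8*h + 20)/(9*h - 45)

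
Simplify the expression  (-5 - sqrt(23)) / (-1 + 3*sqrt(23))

Multiply numerator and denominator by -3*sqrt(23) - 1.
Denominator becomes -206; numerator becomes 74 + 16*sqrt(23).

(-8*sqrt(23) - 37)/103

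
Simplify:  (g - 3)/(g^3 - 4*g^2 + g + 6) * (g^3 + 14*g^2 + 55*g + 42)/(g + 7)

(g + 6)/(g - 2)

Factor: g^3 - 4*g^2 + g + 6 = (g - 3)*(g - 2)*(g + 1);  g^3 + 14*g^2 + 55*g + 42 = (g + 7)*(g + 1)*(g + 6)
Cancel the common factors (g - 3), (g + 1), (g + 7).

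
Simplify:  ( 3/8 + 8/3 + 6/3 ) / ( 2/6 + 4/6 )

Numerator: 3/8 + 8/3 + 6/3 = 121/24
Denominator: 2/6 + 4/6 = 1
Divide: (121/24) · (1) = 121/24

121/24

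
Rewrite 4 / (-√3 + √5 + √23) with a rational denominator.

(-84*√5 - 8*√345 + 100*√3 + 60*√23)/165

Group as (√5 + √23) - √3; multiply by (√5 + √23) + √3, then rationalise the remaining surd.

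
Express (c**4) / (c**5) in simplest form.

Quotient: (c**-1)

1/c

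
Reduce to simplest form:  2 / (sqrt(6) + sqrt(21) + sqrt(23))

(-3*sqrt(322) + 2*sqrt(23) + 4*sqrt(21) + 19*sqrt(6))/122

Group as (sqrt(6) + sqrt(23)) + sqrt(21); multiply by (sqrt(6) + sqrt(23)) - sqrt(21), then rationalise the remaining surd.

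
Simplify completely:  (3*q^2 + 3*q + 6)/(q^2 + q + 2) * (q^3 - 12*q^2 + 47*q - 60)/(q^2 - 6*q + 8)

Factor: 3*q^2 + 3*q + 6 = 3*(q^2 + q + 2);  q^3 - 12*q^2 + 47*q - 60 = (q - 4)*(q - 3)*(q - 5);  q^2 - 6*q + 8 = (q - 2)*(q - 4)
Cancel the common factors (q^2 + q + 2), (q - 4).

(3*q^2 - 24*q + 45)/(q - 2)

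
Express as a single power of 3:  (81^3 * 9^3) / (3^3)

3^15

81^3 = 3^12; 9^3 = 3^6; 3^3 = 3^3
Combine exponents: 3^15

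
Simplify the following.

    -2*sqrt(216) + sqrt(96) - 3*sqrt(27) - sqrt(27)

2*sqrt(216) = 12*sqrt(6); sqrt(96) = 4*sqrt(6); 3*sqrt(27) = 9*sqrt(3); sqrt(27) = 3*sqrt(3)

-12*sqrt(3) - 8*sqrt(6)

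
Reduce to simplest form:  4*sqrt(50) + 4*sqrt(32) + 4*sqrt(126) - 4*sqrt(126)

36*sqrt(2)

4*sqrt(50) = 20*sqrt(2); 4*sqrt(32) = 16*sqrt(2); 4*sqrt(126) = 12*sqrt(14); 4*sqrt(126) = 12*sqrt(14)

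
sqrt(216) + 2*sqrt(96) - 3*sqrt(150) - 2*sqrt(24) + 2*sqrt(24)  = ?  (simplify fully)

sqrt(216) = 6*sqrt(6); 2*sqrt(96) = 8*sqrt(6); 3*sqrt(150) = 15*sqrt(6); 2*sqrt(24) = 4*sqrt(6); 2*sqrt(24) = 4*sqrt(6)
Combine: (6 + 8 - 15 - 4 + 4)·sqrt(6) = -sqrt(6)

-sqrt(6)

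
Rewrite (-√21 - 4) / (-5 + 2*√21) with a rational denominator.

Multiply numerator and denominator by -2*√21 - 5.
Denominator becomes -59; numerator becomes 13*√21 + 62.

(-62 - 13*√21)/59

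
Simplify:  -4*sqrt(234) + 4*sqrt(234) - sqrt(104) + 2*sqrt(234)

4*sqrt(26)

4*sqrt(234) = 12*sqrt(26); 4*sqrt(234) = 12*sqrt(26); sqrt(104) = 2*sqrt(26); 2*sqrt(234) = 6*sqrt(26)
Combine: (-12 + 12 - 2 + 6)·sqrt(26) = 4*sqrt(26)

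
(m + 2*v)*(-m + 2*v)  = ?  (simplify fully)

-m^2 + 4*v^2

Difference of squares with P = 2*v, Q = m.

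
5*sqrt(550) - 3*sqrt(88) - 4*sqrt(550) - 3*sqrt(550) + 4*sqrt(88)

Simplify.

-8*sqrt(22)

5*sqrt(550) = 25*sqrt(22); 3*sqrt(88) = 6*sqrt(22); 4*sqrt(550) = 20*sqrt(22); 3*sqrt(550) = 15*sqrt(22); 4*sqrt(88) = 8*sqrt(22)
Combine: (25 - 6 - 20 - 15 + 8)·sqrt(22) = -8*sqrt(22)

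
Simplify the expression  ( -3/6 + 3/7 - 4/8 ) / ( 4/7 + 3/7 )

Numerator: -3/6 + 3/7 - 4/8 = -4/7
Denominator: 4/7 + 3/7 = 1
Divide: (-4/7) · (1) = -4/7

-4/7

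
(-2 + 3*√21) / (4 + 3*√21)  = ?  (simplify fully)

(-18*√21 + 197)/173

Multiply numerator and denominator by -3*√21 + 4.
Denominator becomes -173; numerator becomes -197 + 18*√21.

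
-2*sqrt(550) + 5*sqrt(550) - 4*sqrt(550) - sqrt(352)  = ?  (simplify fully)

-9*sqrt(22)

2*sqrt(550) = 10*sqrt(22); 5*sqrt(550) = 25*sqrt(22); 4*sqrt(550) = 20*sqrt(22); sqrt(352) = 4*sqrt(22)
Combine: (-10 + 25 - 20 - 4)·sqrt(22) = -9*sqrt(22)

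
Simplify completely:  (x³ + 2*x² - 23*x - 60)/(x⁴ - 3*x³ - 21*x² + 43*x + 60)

Factor: x³ + 2*x² - 23*x - 60 = (x - 5)·(x + 3)·(x + 4);  x⁴ - 3*x³ - 21*x² + 43*x + 60 = (x + 4)·(x - 5)·(x + 1)·(x - 3)
Cancel the common factors (x - 5), (x + 4).

(x + 3)/(x² - 2*x - 3)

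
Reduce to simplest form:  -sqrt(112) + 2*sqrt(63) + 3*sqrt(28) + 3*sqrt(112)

sqrt(112) = 4*sqrt(7); 2*sqrt(63) = 6*sqrt(7); 3*sqrt(28) = 6*sqrt(7); 3*sqrt(112) = 12*sqrt(7)
Combine: (-4 + 6 + 6 + 12)·sqrt(7) = 20*sqrt(7)

20*sqrt(7)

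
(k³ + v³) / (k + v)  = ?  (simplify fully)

k² - k*v + v²

Factor as (a+b)(a^2-ab+b^2) with a=k, b=v.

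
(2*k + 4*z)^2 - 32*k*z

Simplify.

After expansion: 4*k^2 - 16*k*z + 16*z^2 — a perfect-square trinomial.

4*(k - 2*z)^2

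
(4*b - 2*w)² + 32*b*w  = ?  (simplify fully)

4*(2*b + w)²

Expanding gives 16*b² + 16*b*w + 4*w², a perfect square.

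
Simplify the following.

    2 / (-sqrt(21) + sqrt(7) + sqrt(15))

Group as (sqrt(7) + sqrt(15)) - sqrt(21); multiply by (sqrt(7) + sqrt(15)) + sqrt(21), then rationalise the remaining surd.

(-2*sqrt(21) + 26*sqrt(15) + 58*sqrt(7) + 84*sqrt(5))/419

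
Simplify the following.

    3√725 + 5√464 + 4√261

47*√29

3√725 = 15*√29; 5√464 = 20*√29; 4√261 = 12*√29
Combine: (15 + 20 + 12)·√29 = 47*√29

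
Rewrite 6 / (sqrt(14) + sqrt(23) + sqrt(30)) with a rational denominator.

Group as (sqrt(14) + sqrt(30)) + sqrt(23); multiply by (sqrt(14) + sqrt(30)) - sqrt(23), then rationalise the remaining surd.

(-8*sqrt(2415) + 14*sqrt(30) + 42*sqrt(23) + 78*sqrt(14))/413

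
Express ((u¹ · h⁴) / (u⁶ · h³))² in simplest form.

h²/u^10

Inside the bracket: (u^-5) · h¹
Raise to the power 2: (u^-10) · h²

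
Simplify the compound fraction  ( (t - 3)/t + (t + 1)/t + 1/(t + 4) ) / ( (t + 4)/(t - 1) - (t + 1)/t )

(2*t³ + 5*t² - 15*t + 8)/(4*t² + 17*t + 4)

Numerator: (t - 3)/t + (t + 1)/t + 1/(t + 4) = (2*t² + 7*t - 8)/(t² + 4*t)
Denominator: (t + 4)/(t - 1) - (t + 1)/t = (4*t + 1)/(t² - t)
Divide: ((2*t² + 7*t - 8)/(t² + 4*t)) · ((t² - t)/(4*t + 1)) = (2*t³ + 5*t² - 15*t + 8)/(4*t² + 17*t + 4)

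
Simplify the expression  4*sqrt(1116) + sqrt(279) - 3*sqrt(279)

4*sqrt(1116) = 24*sqrt(31); sqrt(279) = 3*sqrt(31); 3*sqrt(279) = 9*sqrt(31)
Combine: (24 + 3 - 9)·sqrt(31) = 18*sqrt(31)

18*sqrt(31)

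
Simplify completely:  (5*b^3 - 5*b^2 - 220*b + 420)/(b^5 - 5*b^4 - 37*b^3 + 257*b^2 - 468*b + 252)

5/(b^2 - 4*b + 3)

Factor: 5*b^3 - 5*b^2 - 220*b + 420 = 5*(b - 2)*(b - 6)*(b + 7);  b^5 - 5*b^4 - 37*b^3 + 257*b^2 - 468*b + 252 = (b - 3)*(b + 7)*(b - 1)*(b - 2)*(b - 6)
Cancel the common factors (b - 6), (b - 2), (b + 7).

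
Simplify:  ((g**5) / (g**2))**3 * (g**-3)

g**6

Inside the bracket: g**3
Raise to the power 3: g**9
Multiply by (g**-3): add exponents.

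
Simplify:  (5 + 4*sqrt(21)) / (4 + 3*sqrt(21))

(-sqrt(21) + 232)/173

Multiply numerator and denominator by -3*sqrt(21) + 4.
Denominator becomes -173; numerator becomes -232 + sqrt(21).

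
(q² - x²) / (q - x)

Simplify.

q + x

q² - x² factors as -(-q + x)*(q + x).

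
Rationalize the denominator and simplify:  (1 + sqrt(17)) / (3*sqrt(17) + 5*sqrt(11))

(-51 - 3*sqrt(17) + 5*sqrt(11) + 5*sqrt(187))/122

Multiply numerator and denominator by -5*sqrt(11) + 3*sqrt(17).
Denominator becomes -122; numerator becomes -5*sqrt(187) - 5*sqrt(11) + 3*sqrt(17) + 51.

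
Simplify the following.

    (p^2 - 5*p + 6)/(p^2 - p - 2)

Factor: p^2 - 5*p + 6 = (p - 2)*(p - 3);  p^2 - p - 2 = (p - 2)*(p + 1)
Cancel the common factor (p - 2).

(p - 3)/(p + 1)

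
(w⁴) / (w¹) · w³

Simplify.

Quotient: w³
Multiply by w³: add exponents.

w⁶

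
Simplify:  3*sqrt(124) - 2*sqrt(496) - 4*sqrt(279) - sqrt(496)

3*sqrt(124) = 6*sqrt(31); 2*sqrt(496) = 8*sqrt(31); 4*sqrt(279) = 12*sqrt(31); sqrt(496) = 4*sqrt(31)
Combine: (6 - 8 - 12 - 4)·sqrt(31) = -18*sqrt(31)

-18*sqrt(31)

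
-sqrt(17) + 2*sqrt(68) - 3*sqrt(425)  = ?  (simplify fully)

sqrt(17) = sqrt(17); 2*sqrt(68) = 4*sqrt(17); 3*sqrt(425) = 15*sqrt(17)
Combine: (-1 + 4 - 15)·sqrt(17) = -12*sqrt(17)

-12*sqrt(17)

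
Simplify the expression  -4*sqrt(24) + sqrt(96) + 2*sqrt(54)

2*sqrt(6)

4*sqrt(24) = 8*sqrt(6); sqrt(96) = 4*sqrt(6); 2*sqrt(54) = 6*sqrt(6)
Combine: (-8 + 4 + 6)·sqrt(6) = 2*sqrt(6)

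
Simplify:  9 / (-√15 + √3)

Multiply numerator and denominator by √3 + √15.
Denominator becomes -12; numerator becomes 9*√3 + 9*√15.

(-3*√15 - 3*√3)/4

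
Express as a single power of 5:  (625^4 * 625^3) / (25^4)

625^4 = 5^16; 625^3 = 5^12; 25^4 = 5^8
Combine exponents: 5^20

5^20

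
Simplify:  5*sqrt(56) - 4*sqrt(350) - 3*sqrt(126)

-19*sqrt(14)

5*sqrt(56) = 10*sqrt(14); 4*sqrt(350) = 20*sqrt(14); 3*sqrt(126) = 9*sqrt(14)
Combine: (10 - 20 - 9)·sqrt(14) = -19*sqrt(14)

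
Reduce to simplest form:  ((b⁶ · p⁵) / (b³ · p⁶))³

Inside the bracket: b³ · (p^-1)
Raise to the power 3: b⁹ · (p^-3)

b⁹/p³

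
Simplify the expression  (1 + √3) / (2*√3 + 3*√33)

Multiply numerator and denominator by -3*√33 + 2*√3.
Denominator becomes -285; numerator becomes -9*√11 - 3*√33 + 2*√3 + 6.

(-6 - 2*√3 + 3*√33 + 9*√11)/285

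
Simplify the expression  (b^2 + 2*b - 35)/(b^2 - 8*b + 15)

Factor: b^2 + 2*b - 35 = (b - 5)*(b + 7);  b^2 - 8*b + 15 = (b - 3)*(b - 5)
Cancel the common factor (b - 5).

(b + 7)/(b - 3)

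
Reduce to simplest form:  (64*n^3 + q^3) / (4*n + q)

(4*n)^3 + q^3 = (4*n + q)(16*n^2 - 4*n*q + q^2).

16*n^2 - 4*n*q + q^2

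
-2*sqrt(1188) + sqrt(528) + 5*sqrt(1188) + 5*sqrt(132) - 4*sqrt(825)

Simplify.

12*sqrt(33)

2*sqrt(1188) = 12*sqrt(33); sqrt(528) = 4*sqrt(33); 5*sqrt(1188) = 30*sqrt(33); 5*sqrt(132) = 10*sqrt(33); 4*sqrt(825) = 20*sqrt(33)
Combine: (-12 + 4 + 30 + 10 - 20)·sqrt(33) = 12*sqrt(33)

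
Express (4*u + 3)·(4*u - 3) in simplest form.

(4*u)^2 - (3)^2 = 16*u² - 9.

16*u² - 9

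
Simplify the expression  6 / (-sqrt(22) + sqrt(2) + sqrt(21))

Group as (sqrt(2) + sqrt(21)) - sqrt(22); multiply by (sqrt(2) + sqrt(21)) + sqrt(22), then rationalise the remaining surd.

(-6*sqrt(22) + 18*sqrt(21) + 246*sqrt(2) + 24*sqrt(231))/167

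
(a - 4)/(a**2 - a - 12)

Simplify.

Factor: a**2 - a - 12 = (a + 3)*(a - 4)
Cancel the common factor (a - 4).

1/(a + 3)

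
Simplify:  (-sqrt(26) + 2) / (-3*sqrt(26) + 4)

(-sqrt(26) + 35)/109

Multiply numerator and denominator by 4 + 3*sqrt(26).
Denominator becomes -218; numerator becomes -70 + 2*sqrt(26).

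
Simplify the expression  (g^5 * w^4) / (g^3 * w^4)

g^2

Quotient: g^2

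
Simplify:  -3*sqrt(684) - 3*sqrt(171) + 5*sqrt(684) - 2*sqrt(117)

-6*sqrt(13) + 3*sqrt(19)

3*sqrt(684) = 18*sqrt(19); 3*sqrt(171) = 9*sqrt(19); 5*sqrt(684) = 30*sqrt(19); 2*sqrt(117) = 6*sqrt(13)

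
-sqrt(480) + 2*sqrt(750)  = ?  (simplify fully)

6*sqrt(30)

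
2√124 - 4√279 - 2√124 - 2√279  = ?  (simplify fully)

2√124 = 4*√31; 4√279 = 12*√31; 2√124 = 4*√31; 2√279 = 6*√31
Combine: (4 - 12 - 4 - 6)·√31 = -18*√31

-18*√31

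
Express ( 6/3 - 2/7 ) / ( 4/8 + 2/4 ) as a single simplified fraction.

12/7

Numerator: 6/3 - 2/7 = 12/7
Denominator: 4/8 + 2/4 = 1
Divide: (12/7) · (1) = 12/7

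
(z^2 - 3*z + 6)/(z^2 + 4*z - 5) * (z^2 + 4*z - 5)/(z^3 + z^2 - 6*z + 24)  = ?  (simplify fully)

Factor: z^2 + 4*z - 5 = (z + 5)*(z - 1);  z^2 + 4*z - 5 = (z - 1)*(z + 5);  z^3 + z^2 - 6*z + 24 = (z + 4)*(z^2 - 3*z + 6)
Cancel the common factors (z^2 - 3*z + 6), (z + 5), (z - 1).

1/(z + 4)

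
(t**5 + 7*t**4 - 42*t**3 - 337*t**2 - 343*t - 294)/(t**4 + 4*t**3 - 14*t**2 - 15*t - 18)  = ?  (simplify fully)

(t**2 - 49)/(t - 3)

Factor: t**5 + 7*t**4 - 42*t**3 - 337*t**2 - 343*t - 294 = (t - 7)*(t + 6)*(t**2 + t + 1)*(t + 7);  t**4 + 4*t**3 - 14*t**2 - 15*t - 18 = (t**2 + t + 1)*(t + 6)*(t - 3)
Cancel the common factors (t**2 + t + 1), (t + 6).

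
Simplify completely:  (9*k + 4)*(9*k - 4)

81*k**2 - 16

Product of conjugates: (P+Q)(P-Q) = P**2 - Q**2.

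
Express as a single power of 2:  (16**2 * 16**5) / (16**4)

2**12

16**2 = 2**8; 16**5 = 2**20; 16**4 = 2**16
Combine exponents: 2**12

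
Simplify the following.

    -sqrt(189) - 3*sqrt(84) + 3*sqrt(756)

sqrt(189) = 3*sqrt(21); 3*sqrt(84) = 6*sqrt(21); 3*sqrt(756) = 18*sqrt(21)
Combine: (-3 - 6 + 18)·sqrt(21) = 9*sqrt(21)

9*sqrt(21)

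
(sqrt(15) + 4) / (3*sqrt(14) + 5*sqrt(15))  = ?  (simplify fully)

(-12*sqrt(14) - 3*sqrt(210) + 75 + 20*sqrt(15))/249

Multiply numerator and denominator by -3*sqrt(14) + 5*sqrt(15).
Denominator becomes 249; numerator becomes -12*sqrt(14) - 3*sqrt(210) + 75 + 20*sqrt(15).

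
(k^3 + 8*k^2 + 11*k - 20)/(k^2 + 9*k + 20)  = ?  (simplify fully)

Factor: k^3 + 8*k^2 + 11*k - 20 = (k + 4)*(k + 5)*(k - 1);  k^2 + 9*k + 20 = (k + 5)*(k + 4)
Cancel the common factors (k + 4), (k + 5).

k - 1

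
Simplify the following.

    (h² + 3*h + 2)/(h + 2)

h + 1

Factor: h² + 3*h + 2 = (h + 1)·(h + 2)
Cancel the common factor (h + 2).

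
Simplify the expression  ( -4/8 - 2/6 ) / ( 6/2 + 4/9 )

Numerator: -4/8 - 2/6 = -5/6
Denominator: 6/2 + 4/9 = 31/9
Divide: (-5/6) · (9/31) = -15/62

-15/62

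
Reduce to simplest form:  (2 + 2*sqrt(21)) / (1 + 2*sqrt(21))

Multiply numerator and denominator by -2*sqrt(21) + 1.
Denominator becomes -83; numerator becomes -82 - 2*sqrt(21).

(2*sqrt(21) + 82)/83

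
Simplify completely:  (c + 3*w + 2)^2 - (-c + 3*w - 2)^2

Only the odd-power cross terms survive.

12*w*(c + 2)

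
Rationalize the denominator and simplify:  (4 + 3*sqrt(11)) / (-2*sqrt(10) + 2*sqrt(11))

(4*sqrt(10) + 4*sqrt(11) + 3*sqrt(110) + 33)/2

Multiply numerator and denominator by 2*sqrt(10) + 2*sqrt(11).
Denominator becomes 4; numerator becomes 8*sqrt(10) + 8*sqrt(11) + 6*sqrt(110) + 66.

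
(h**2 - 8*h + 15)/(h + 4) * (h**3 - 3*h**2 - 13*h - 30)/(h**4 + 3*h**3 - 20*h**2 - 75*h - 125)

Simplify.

(h**2 - 9*h + 18)/(h**2 + 9*h + 20)

Factor: h**2 - 8*h + 15 = (h - 5)*(h - 3);  h**3 - 3*h**2 - 13*h - 30 = (h - 6)*(h**2 + 3*h + 5);  h**4 + 3*h**3 - 20*h**2 - 75*h - 125 = (h + 5)*(h**2 + 3*h + 5)*(h - 5)
Cancel the common factors (h**2 + 3*h + 5), (h - 5).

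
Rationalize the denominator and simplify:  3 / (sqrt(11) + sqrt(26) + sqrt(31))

(-3*sqrt(8866) + 9*sqrt(31) + 24*sqrt(26) + 69*sqrt(11))/554

Group as (sqrt(26) + sqrt(31)) + sqrt(11); multiply by (sqrt(26) + sqrt(31)) - sqrt(11), then rationalise the remaining surd.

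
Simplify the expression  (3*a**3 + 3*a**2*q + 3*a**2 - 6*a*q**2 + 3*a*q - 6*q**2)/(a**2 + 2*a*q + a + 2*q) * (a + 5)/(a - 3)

Factor: 3*a**3 + 3*a**2*q + 3*a**2 - 6*a*q**2 + 3*a*q - 6*q**2 = 3*(a - q)*(a + 2*q)*(a + 1);  a**2 + 2*a*q + a + 2*q = (a + 2*q)*(a + 1)
Cancel the common factors (a + 2*q), (a + 1).

(3*a**2 - 3*a*q + 15*a - 15*q)/(a - 3)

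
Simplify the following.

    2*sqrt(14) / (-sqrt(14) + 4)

14 + 4*sqrt(14)

Multiply numerator and denominator by sqrt(14) + 4.
Denominator becomes 2; numerator becomes 28 + 8*sqrt(14).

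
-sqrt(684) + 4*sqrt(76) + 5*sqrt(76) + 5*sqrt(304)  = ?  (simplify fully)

sqrt(684) = 6*sqrt(19); 4*sqrt(76) = 8*sqrt(19); 5*sqrt(76) = 10*sqrt(19); 5*sqrt(304) = 20*sqrt(19)
Combine: (-6 + 8 + 10 + 20)·sqrt(19) = 32*sqrt(19)

32*sqrt(19)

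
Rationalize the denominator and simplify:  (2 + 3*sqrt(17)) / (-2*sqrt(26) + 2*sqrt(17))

Multiply numerator and denominator by 2*sqrt(17) + 2*sqrt(26).
Denominator becomes -36; numerator becomes 4*sqrt(17) + 4*sqrt(26) + 102 + 6*sqrt(442).

(-3*sqrt(442) - 51 - 2*sqrt(26) - 2*sqrt(17))/18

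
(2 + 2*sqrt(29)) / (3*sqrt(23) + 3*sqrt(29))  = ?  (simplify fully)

Multiply numerator and denominator by -3*sqrt(23) + 3*sqrt(29).
Denominator becomes 54; numerator becomes -6*sqrt(667) - 6*sqrt(23) + 6*sqrt(29) + 174.

(-sqrt(667) - sqrt(23) + sqrt(29) + 29)/9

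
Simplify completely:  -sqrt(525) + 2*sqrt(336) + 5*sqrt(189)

sqrt(525) = 5*sqrt(21); 2*sqrt(336) = 8*sqrt(21); 5*sqrt(189) = 15*sqrt(21)
Combine: (-5 + 8 + 15)·sqrt(21) = 18*sqrt(21)

18*sqrt(21)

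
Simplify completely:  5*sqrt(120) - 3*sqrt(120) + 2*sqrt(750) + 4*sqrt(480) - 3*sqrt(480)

5*sqrt(120) = 10*sqrt(30); 3*sqrt(120) = 6*sqrt(30); 2*sqrt(750) = 10*sqrt(30); 4*sqrt(480) = 16*sqrt(30); 3*sqrt(480) = 12*sqrt(30)
Combine: (10 - 6 + 10 + 16 - 12)·sqrt(30) = 18*sqrt(30)

18*sqrt(30)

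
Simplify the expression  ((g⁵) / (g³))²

g⁴

Inside the bracket: g²
Raise to the power 2: g⁴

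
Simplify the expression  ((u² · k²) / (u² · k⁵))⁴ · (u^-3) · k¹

Inside the bracket: (k^-3)
Raise to the power 4: (k^-12)
Multiply by (u^-3) · k¹: add exponents.

1/(k^11*u³)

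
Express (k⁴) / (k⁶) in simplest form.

Quotient: (k^-2)

k^(-2)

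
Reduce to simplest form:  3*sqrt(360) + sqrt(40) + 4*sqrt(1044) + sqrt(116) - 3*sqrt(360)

2*sqrt(10) + 26*sqrt(29)

3*sqrt(360) = 18*sqrt(10); sqrt(40) = 2*sqrt(10); 4*sqrt(1044) = 24*sqrt(29); sqrt(116) = 2*sqrt(29); 3*sqrt(360) = 18*sqrt(10)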